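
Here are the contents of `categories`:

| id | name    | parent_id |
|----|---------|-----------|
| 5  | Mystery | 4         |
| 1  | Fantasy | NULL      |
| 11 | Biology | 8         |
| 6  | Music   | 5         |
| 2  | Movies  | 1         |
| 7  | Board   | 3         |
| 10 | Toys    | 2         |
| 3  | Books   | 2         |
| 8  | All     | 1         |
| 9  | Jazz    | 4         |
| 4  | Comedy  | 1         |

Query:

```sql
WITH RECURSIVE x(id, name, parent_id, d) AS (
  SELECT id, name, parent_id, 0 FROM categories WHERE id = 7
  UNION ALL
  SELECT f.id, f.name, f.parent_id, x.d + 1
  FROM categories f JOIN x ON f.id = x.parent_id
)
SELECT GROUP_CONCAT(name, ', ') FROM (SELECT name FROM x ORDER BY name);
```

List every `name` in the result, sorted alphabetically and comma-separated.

Board, Books, Fantasy, Movies

Base: id=7 (Board), parent_id=3, d 0.
Iteration 1: join on id=3 -> Books (id 3, parent_id=2, d 1).
Iteration 2: join on id=2 -> Movies (id 2, parent_id=1, d 2).
Iteration 3: join on id=1 -> Fantasy (id 1, parent_id=NULL, d 3).
Iteration 4: parent_id is NULL; no match; recursion stops.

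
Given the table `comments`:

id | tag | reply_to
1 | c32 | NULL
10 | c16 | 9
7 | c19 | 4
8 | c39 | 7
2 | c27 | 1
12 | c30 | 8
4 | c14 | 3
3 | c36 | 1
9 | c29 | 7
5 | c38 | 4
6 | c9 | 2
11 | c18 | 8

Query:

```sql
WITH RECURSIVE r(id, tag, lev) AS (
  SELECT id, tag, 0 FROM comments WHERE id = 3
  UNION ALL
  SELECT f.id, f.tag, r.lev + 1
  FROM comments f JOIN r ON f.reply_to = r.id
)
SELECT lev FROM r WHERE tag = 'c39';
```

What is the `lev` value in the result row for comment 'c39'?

3

Base: id=3 (c36) at lev 0.
Iteration 1: rows with reply_to in {3} -> c14 (id 4, lev 1).
Iteration 2: rows with reply_to in {4} -> c38 (id 5, lev 2), c19 (id 7, lev 2).
Iteration 3: rows with reply_to in {5,7} -> c39 (id 8, lev 3), c29 (id 9, lev 3).
Iteration 4: rows with reply_to in {8,9} -> c16 (id 10, lev 4), c18 (id 11, lev 4), c30 (id 12, lev 4).
Iteration 5: no rows with reply_to in {10,11,12}; recursion stops.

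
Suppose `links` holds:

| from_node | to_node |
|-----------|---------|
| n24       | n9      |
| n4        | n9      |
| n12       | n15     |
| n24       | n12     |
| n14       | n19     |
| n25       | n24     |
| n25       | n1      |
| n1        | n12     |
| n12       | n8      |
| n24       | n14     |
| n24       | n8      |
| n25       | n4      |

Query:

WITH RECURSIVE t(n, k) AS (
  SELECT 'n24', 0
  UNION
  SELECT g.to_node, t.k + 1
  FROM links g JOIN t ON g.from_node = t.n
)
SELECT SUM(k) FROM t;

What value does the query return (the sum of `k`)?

Base: (n24, k=0).
Iteration 1: edges from {n24} -> (n12, k=1), (n14, k=1), (n8, k=1), (n9, k=1).
Iteration 2: edges from {n12,n14,n8,n9} -> (n15, k=2), (n19, k=2), (n8, k=2).
Iteration 3: no outgoing edges from {n15,n19,n8}; recursion stops.
SUM(k) = 0 + 1 + 1 + 1 + 1 + 2 + 2 + 2 = 10.

10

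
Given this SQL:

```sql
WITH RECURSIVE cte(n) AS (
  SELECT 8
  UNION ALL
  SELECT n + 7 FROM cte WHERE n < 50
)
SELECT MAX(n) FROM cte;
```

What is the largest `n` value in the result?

50

Base: n=8.
Iteration 1: 8 < 50 holds -> n = 8 + 7 = 15.
Iteration 2: 15 < 50 holds -> n = 15 + 7 = 22.
Iteration 3: 22 < 50 holds -> n = 22 + 7 = 29.
Iteration 4: 29 < 50 holds -> n = 29 + 7 = 36.
Iteration 5: 36 < 50 holds -> n = 36 + 7 = 43.
Iteration 6: 43 < 50 holds -> n = 43 + 7 = 50.
Iteration 7: 50 < 50 fails; recursion stops.
n values: 8, 15, 22, 29, 36, 43, 50; the maximum is 50.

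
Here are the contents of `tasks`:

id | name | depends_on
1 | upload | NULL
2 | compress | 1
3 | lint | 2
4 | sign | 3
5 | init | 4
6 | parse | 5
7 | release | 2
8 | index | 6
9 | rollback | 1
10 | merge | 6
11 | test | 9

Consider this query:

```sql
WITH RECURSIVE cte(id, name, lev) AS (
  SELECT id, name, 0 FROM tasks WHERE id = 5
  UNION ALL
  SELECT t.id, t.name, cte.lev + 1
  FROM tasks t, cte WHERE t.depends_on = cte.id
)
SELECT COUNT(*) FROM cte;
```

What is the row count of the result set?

Base: id=5 (init) at lev 0.
Iteration 1: rows with depends_on in {5} -> parse (id 6, lev 1).
Iteration 2: rows with depends_on in {6} -> index (id 8, lev 2), merge (id 10, lev 2).
Iteration 3: no rows with depends_on in {8,10}; recursion stops.
Total rows emitted: 4.

4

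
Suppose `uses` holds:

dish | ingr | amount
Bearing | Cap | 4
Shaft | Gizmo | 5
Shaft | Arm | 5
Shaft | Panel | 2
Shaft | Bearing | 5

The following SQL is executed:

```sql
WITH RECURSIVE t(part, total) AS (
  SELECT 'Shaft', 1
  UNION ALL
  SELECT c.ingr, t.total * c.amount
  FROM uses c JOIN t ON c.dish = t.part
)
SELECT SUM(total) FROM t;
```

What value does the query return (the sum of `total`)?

38

Base: (Shaft, total=1).
Iteration 1: components of {Shaft} -> Arm = 1*5 = 5, Bearing = 1*5 = 5, Gizmo = 1*5 = 5, Panel = 1*2 = 2.
Iteration 2: components of {Arm,Bearing,Gizmo,Panel} -> Cap = 5*4 = 20.
Iteration 3: no further components; recursion stops.
SUM(total) = 1 + 5 + 5 + 2 + 5 + 20 = 38.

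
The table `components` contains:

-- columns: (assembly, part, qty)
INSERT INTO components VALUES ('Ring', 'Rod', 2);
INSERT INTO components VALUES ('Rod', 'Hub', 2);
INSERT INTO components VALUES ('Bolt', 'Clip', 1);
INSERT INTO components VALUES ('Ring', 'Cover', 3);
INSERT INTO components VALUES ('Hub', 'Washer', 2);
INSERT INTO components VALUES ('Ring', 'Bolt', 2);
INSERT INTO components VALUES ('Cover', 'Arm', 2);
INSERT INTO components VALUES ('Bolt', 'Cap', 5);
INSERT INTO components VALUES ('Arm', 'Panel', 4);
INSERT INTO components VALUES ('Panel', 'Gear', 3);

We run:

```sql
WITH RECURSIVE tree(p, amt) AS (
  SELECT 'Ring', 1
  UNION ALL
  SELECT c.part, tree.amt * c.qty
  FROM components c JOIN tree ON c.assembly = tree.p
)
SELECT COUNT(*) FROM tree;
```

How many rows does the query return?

11

Base: (Ring, amt=1).
Iteration 1: components of {Ring} -> Bolt = 1*2 = 2, Cover = 1*3 = 3, Rod = 1*2 = 2.
Iteration 2: components of {Bolt,Cover,Rod} -> Arm = 3*2 = 6, Cap = 2*5 = 10, Clip = 2*1 = 2, Hub = 2*2 = 4.
Iteration 3: components of {Arm,Cap,Clip,Hub} -> Panel = 6*4 = 24, Washer = 4*2 = 8.
Iteration 4: components of {Panel,Washer} -> Gear = 24*3 = 72.
Iteration 5: no further components; recursion stops.
Total rows emitted: 11.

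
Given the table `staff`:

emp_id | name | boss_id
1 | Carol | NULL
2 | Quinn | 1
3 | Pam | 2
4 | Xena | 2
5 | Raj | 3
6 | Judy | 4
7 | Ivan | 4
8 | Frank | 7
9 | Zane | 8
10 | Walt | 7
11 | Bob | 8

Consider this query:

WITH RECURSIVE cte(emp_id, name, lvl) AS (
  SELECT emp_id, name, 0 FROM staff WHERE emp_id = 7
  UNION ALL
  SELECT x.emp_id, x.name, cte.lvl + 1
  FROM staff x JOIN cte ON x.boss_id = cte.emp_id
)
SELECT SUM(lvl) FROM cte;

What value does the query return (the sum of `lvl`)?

6

Base: emp_id=7 (Ivan) at lvl 0.
Iteration 1: rows with boss_id in {7} -> Frank (id 8, lvl 1), Walt (id 10, lvl 1).
Iteration 2: rows with boss_id in {8,10} -> Zane (id 9, lvl 2), Bob (id 11, lvl 2).
Iteration 3: no rows with boss_id in {9,11}; recursion stops.
SUM(lvl) = 0 + 1 + 1 + 2 + 2 = 6.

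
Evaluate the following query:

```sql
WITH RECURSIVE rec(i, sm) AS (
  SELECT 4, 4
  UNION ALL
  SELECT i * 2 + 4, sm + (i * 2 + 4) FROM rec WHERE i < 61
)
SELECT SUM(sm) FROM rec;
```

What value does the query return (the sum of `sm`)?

Base: i=4, sm=4.
Iteration 1: 4 < 61 holds -> i = 4 * 2 + 4 = 12, sm = 4 + 12 = 16.
Iteration 2: 12 < 61 holds -> i = 12 * 2 + 4 = 28, sm = 16 + 28 = 44.
Iteration 3: 28 < 61 holds -> i = 28 * 2 + 4 = 60, sm = 44 + 60 = 104.
Iteration 4: 60 < 61 holds -> i = 60 * 2 + 4 = 124, sm = 104 + 124 = 228.
Iteration 5: 124 < 61 fails; recursion stops.
SUM(sm) = 4 + 16 + 44 + 104 + 228 = 396.

396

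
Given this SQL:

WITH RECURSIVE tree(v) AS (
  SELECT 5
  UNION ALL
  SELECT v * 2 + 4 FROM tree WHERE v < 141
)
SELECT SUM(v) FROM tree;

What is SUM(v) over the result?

543

Base: v=5.
Iteration 1: 5 < 141 holds -> v = 5 * 2 + 4 = 14.
Iteration 2: 14 < 141 holds -> v = 14 * 2 + 4 = 32.
Iteration 3: 32 < 141 holds -> v = 32 * 2 + 4 = 68.
Iteration 4: 68 < 141 holds -> v = 68 * 2 + 4 = 140.
Iteration 5: 140 < 141 holds -> v = 140 * 2 + 4 = 284.
Iteration 6: 284 < 141 fails; recursion stops.
SUM(v) = 5 + 14 + 32 + 68 + 140 + 284 = 543.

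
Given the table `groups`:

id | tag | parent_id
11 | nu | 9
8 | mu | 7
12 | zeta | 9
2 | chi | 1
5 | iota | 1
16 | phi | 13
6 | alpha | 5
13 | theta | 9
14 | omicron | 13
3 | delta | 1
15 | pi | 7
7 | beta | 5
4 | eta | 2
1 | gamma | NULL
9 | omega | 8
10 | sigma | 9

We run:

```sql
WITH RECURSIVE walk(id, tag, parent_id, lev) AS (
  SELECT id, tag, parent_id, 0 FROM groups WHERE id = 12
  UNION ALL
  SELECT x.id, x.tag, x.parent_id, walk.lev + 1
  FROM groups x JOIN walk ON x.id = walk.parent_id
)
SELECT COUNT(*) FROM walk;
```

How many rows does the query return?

6

Base: id=12 (zeta), parent_id=9, lev 0.
Iteration 1: join on id=9 -> omega (id 9, parent_id=8, lev 1).
Iteration 2: join on id=8 -> mu (id 8, parent_id=7, lev 2).
Iteration 3: join on id=7 -> beta (id 7, parent_id=5, lev 3).
Iteration 4: join on id=5 -> iota (id 5, parent_id=1, lev 4).
Iteration 5: join on id=1 -> gamma (id 1, parent_id=NULL, lev 5).
Iteration 6: parent_id is NULL; no match; recursion stops.
Total rows emitted: 6.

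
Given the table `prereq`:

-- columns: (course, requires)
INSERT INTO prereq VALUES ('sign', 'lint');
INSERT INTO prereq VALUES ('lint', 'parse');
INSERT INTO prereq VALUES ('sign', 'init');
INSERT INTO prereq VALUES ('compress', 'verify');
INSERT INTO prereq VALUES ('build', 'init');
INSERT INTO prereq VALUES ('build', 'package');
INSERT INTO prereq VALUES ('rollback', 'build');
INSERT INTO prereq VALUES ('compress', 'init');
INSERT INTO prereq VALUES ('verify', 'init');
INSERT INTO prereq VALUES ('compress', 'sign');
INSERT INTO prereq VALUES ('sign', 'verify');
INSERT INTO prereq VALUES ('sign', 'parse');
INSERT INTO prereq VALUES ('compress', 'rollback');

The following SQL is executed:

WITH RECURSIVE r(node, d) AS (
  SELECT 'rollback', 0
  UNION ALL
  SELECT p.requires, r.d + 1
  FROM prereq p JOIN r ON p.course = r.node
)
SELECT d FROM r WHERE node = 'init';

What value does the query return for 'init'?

Base: (rollback, d=0).
Iteration 1: edges from {rollback} -> (build, d=1).
Iteration 2: edges from {build} -> (init, d=2), (package, d=2).
Iteration 3: no outgoing edges from {init,package}; recursion stops.

2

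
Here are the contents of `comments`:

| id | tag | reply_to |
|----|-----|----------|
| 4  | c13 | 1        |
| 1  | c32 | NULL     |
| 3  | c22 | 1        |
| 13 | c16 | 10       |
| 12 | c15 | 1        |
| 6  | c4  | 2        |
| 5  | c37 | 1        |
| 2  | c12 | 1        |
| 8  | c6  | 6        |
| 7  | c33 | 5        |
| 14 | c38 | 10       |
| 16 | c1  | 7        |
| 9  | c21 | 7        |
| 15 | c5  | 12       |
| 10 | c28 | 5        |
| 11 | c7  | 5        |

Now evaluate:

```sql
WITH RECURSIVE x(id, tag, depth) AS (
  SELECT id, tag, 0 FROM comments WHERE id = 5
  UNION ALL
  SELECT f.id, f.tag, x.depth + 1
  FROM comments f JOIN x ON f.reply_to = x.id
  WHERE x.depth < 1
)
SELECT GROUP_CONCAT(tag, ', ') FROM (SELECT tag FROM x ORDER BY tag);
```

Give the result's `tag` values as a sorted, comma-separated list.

Base: id=5 (c37) at depth 0.
Iteration 1: rows with reply_to in {5} -> c33 (id 7, depth 1), c28 (id 10, depth 1), c7 (id 11, depth 1).
Iteration 2: depth < 1 fails for all current rows; recursion stops.

c28, c33, c37, c7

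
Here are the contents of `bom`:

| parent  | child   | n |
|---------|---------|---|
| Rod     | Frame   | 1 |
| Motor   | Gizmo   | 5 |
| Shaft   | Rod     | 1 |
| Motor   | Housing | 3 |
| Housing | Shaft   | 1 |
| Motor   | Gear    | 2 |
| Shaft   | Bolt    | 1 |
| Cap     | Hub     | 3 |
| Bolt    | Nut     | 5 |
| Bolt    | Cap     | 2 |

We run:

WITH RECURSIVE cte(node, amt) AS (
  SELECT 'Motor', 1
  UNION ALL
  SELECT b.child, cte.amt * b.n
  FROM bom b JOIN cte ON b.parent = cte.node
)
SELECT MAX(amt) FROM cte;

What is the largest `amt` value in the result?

Base: (Motor, amt=1).
Iteration 1: components of {Motor} -> Gear = 1*2 = 2, Gizmo = 1*5 = 5, Housing = 1*3 = 3.
Iteration 2: components of {Gear,Gizmo,Housing} -> Shaft = 3*1 = 3.
Iteration 3: components of {Shaft} -> Bolt = 3*1 = 3, Rod = 3*1 = 3.
Iteration 4: components of {Bolt,Rod} -> Cap = 3*2 = 6, Frame = 3*1 = 3, Nut = 3*5 = 15.
Iteration 5: components of {Cap,Frame,Nut} -> Hub = 6*3 = 18.
Iteration 6: no further components; recursion stops.
amt values: 1, 5, 3, 2, 3, 3, 3, 3, 15, 6, 18; the maximum is 18.

18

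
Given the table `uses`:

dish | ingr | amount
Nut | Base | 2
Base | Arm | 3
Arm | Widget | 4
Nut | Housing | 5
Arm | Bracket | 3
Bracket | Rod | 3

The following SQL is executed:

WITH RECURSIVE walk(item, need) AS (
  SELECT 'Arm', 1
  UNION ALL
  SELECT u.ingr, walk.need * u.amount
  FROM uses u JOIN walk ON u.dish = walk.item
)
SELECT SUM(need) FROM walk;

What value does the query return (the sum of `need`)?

17

Base: (Arm, need=1).
Iteration 1: components of {Arm} -> Bracket = 1*3 = 3, Widget = 1*4 = 4.
Iteration 2: components of {Bracket,Widget} -> Rod = 3*3 = 9.
Iteration 3: no further components; recursion stops.
SUM(need) = 1 + 4 + 3 + 9 = 17.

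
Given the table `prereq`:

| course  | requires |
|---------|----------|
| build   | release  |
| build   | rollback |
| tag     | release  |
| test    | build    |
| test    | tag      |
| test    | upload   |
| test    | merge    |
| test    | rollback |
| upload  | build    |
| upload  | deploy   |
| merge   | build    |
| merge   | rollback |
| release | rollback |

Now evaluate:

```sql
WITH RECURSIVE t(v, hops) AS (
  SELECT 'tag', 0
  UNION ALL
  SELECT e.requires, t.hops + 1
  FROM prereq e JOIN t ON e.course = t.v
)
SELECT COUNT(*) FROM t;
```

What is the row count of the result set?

3

Base: (tag, hops=0).
Iteration 1: edges from {tag} -> (release, hops=1).
Iteration 2: edges from {release} -> (rollback, hops=2).
Iteration 3: no outgoing edges from {rollback}; recursion stops.
Total rows emitted: 3.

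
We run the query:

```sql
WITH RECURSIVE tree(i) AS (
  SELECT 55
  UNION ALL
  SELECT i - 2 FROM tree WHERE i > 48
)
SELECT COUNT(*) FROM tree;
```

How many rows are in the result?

Base: i=55.
Iteration 1: 55 > 48 holds -> i = 55 - 2 = 53.
Iteration 2: 53 > 48 holds -> i = 53 - 2 = 51.
Iteration 3: 51 > 48 holds -> i = 51 - 2 = 49.
Iteration 4: 49 > 48 holds -> i = 49 - 2 = 47.
Iteration 5: 47 > 48 fails; recursion stops.
Total rows emitted: 5.

5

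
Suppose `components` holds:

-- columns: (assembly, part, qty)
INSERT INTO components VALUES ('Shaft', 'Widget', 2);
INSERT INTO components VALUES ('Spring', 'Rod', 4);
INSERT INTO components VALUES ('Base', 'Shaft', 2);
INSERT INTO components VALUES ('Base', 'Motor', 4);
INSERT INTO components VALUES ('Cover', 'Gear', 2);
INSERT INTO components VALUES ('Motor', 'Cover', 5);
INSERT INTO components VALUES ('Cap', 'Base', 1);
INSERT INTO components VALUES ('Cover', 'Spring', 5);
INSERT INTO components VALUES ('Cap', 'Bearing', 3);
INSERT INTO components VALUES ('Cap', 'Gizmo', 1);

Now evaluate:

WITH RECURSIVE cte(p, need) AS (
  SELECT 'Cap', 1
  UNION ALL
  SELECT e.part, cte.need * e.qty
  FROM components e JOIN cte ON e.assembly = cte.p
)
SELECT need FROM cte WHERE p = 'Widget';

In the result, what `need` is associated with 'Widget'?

Base: (Cap, need=1).
Iteration 1: components of {Cap} -> Base = 1*1 = 1, Bearing = 1*3 = 3, Gizmo = 1*1 = 1.
Iteration 2: components of {Base,Bearing,Gizmo} -> Motor = 1*4 = 4, Shaft = 1*2 = 2.
Iteration 3: components of {Motor,Shaft} -> Cover = 4*5 = 20, Widget = 2*2 = 4.
Iteration 4: components of {Cover,Widget} -> Gear = 20*2 = 40, Spring = 20*5 = 100.
Iteration 5: components of {Gear,Spring} -> Rod = 100*4 = 400.
Iteration 6: no further components; recursion stops.

4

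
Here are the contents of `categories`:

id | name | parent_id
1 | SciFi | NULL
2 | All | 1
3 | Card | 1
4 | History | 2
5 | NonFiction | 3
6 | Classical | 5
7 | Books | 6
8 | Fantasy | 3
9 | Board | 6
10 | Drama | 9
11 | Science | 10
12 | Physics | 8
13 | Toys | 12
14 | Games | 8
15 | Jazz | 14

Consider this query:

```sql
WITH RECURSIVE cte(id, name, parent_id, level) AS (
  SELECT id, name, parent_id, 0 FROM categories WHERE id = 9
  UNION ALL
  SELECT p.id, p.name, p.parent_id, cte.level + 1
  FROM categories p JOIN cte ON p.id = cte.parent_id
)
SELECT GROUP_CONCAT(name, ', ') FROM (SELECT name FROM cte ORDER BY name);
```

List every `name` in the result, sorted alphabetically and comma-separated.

Board, Card, Classical, NonFiction, SciFi

Base: id=9 (Board), parent_id=6, level 0.
Iteration 1: join on id=6 -> Classical (id 6, parent_id=5, level 1).
Iteration 2: join on id=5 -> NonFiction (id 5, parent_id=3, level 2).
Iteration 3: join on id=3 -> Card (id 3, parent_id=1, level 3).
Iteration 4: join on id=1 -> SciFi (id 1, parent_id=NULL, level 4).
Iteration 5: parent_id is NULL; no match; recursion stops.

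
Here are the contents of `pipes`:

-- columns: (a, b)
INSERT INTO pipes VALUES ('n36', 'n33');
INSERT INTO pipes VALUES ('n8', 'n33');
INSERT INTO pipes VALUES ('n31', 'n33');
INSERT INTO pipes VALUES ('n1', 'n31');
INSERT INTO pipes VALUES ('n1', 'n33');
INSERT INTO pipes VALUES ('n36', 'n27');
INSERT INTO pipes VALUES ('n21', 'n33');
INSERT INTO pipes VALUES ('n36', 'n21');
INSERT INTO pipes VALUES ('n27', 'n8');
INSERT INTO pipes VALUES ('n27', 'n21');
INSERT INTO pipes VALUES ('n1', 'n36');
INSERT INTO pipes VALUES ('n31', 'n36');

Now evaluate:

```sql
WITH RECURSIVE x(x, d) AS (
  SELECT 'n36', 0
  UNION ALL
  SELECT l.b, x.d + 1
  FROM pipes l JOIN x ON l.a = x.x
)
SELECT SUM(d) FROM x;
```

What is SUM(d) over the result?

15

Base: (n36, d=0).
Iteration 1: edges from {n36} -> (n21, d=1), (n27, d=1), (n33, d=1).
Iteration 2: edges from {n21,n27,n33} -> (n21, d=2), (n33, d=2), (n8, d=2).
Iteration 3: edges from {n21,n33,n8} -> (n33, d=3) x2. [UNION ALL keeps all 2 new rows, including repeats]
Iteration 4: no outgoing edges from {n33}; recursion stops.
SUM(d) = 0 + 1 + 1 + 1 + 2 + 2 + 2 + 3 + 3 = 15.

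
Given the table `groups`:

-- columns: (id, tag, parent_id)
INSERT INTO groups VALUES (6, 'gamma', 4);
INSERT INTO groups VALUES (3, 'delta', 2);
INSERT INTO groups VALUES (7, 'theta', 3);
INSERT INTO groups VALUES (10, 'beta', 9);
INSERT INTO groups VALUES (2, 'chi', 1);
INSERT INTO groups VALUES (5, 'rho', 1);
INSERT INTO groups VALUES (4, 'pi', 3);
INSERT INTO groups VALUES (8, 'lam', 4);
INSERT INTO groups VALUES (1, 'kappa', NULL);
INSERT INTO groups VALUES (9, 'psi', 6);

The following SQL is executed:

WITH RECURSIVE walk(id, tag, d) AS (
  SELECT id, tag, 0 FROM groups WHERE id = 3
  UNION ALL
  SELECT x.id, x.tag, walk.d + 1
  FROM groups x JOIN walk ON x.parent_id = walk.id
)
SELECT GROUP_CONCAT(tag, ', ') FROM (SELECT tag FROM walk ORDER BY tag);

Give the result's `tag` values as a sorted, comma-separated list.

Base: id=3 (delta) at d 0.
Iteration 1: rows with parent_id in {3} -> pi (id 4, d 1), theta (id 7, d 1).
Iteration 2: rows with parent_id in {4,7} -> gamma (id 6, d 2), lam (id 8, d 2).
Iteration 3: rows with parent_id in {6,8} -> psi (id 9, d 3).
Iteration 4: rows with parent_id in {9} -> beta (id 10, d 4).
Iteration 5: no rows with parent_id in {10}; recursion stops.

beta, delta, gamma, lam, pi, psi, theta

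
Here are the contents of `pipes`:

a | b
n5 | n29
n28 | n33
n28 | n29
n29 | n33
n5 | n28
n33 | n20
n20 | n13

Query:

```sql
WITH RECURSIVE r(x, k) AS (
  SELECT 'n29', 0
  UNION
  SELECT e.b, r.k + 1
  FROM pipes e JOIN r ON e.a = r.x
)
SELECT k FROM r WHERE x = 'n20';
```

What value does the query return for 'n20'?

2

Base: (n29, k=0).
Iteration 1: edges from {n29} -> (n33, k=1).
Iteration 2: edges from {n33} -> (n20, k=2).
Iteration 3: edges from {n20} -> (n13, k=3).
Iteration 4: no outgoing edges from {n13}; recursion stops.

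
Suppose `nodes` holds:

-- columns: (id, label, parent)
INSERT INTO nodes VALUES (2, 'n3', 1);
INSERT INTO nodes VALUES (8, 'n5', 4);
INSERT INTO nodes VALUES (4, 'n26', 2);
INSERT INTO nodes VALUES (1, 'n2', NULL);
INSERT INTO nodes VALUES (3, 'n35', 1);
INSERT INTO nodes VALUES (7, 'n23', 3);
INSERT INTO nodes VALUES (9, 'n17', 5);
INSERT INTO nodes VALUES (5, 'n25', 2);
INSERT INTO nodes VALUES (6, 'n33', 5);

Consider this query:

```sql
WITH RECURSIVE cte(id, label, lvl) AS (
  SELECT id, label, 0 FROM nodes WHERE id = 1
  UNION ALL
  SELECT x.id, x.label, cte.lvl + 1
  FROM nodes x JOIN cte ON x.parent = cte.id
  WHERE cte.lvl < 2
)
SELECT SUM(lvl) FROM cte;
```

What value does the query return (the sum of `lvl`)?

Base: id=1 (n2) at lvl 0.
Iteration 1: rows with parent in {1} -> n3 (id 2, lvl 1), n35 (id 3, lvl 1).
Iteration 2: rows with parent in {2,3} -> n26 (id 4, lvl 2), n25 (id 5, lvl 2), n23 (id 7, lvl 2).
Iteration 3: lvl < 2 fails for all current rows; recursion stops.
SUM(lvl) = 0 + 1 + 1 + 2 + 2 + 2 = 8.

8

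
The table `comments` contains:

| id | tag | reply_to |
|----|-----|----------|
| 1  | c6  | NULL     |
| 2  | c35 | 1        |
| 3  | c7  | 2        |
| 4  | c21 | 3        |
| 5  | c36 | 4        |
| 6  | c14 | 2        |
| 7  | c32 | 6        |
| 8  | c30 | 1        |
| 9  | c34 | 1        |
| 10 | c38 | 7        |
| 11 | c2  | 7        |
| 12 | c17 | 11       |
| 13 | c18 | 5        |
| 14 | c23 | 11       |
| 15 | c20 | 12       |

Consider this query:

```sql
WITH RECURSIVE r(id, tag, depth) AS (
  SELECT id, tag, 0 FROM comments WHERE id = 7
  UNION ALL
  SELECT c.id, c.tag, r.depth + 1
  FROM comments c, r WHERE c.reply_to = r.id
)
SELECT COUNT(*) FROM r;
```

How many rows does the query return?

Base: id=7 (c32) at depth 0.
Iteration 1: rows with reply_to in {7} -> c38 (id 10, depth 1), c2 (id 11, depth 1).
Iteration 2: rows with reply_to in {10,11} -> c17 (id 12, depth 2), c23 (id 14, depth 2).
Iteration 3: rows with reply_to in {12,14} -> c20 (id 15, depth 3).
Iteration 4: no rows with reply_to in {15}; recursion stops.
Total rows emitted: 6.

6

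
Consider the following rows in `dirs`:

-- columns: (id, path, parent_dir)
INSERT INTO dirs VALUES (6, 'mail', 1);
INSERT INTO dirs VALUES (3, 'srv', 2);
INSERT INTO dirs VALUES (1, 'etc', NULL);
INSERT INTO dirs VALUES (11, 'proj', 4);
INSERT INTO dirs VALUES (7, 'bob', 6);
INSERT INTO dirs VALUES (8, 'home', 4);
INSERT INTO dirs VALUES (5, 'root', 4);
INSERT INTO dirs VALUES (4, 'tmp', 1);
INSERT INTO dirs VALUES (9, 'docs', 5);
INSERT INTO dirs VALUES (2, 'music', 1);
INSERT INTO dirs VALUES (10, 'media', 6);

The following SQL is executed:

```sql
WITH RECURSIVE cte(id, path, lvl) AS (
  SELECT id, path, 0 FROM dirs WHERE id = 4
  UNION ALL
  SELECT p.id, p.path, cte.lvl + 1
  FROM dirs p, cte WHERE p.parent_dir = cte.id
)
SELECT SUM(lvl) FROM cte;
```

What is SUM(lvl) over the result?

5

Base: id=4 (tmp) at lvl 0.
Iteration 1: rows with parent_dir in {4} -> root (id 5, lvl 1), home (id 8, lvl 1), proj (id 11, lvl 1).
Iteration 2: rows with parent_dir in {5,8,11} -> docs (id 9, lvl 2).
Iteration 3: no rows with parent_dir in {9}; recursion stops.
SUM(lvl) = 0 + 1 + 1 + 1 + 2 = 5.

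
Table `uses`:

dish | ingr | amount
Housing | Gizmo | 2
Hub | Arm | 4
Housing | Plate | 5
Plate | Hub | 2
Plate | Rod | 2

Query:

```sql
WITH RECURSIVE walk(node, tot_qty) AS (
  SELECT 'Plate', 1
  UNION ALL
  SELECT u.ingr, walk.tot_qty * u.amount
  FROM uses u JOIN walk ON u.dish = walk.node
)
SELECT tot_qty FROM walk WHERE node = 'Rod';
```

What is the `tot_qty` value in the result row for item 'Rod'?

2

Base: (Plate, tot_qty=1).
Iteration 1: components of {Plate} -> Hub = 1*2 = 2, Rod = 1*2 = 2.
Iteration 2: components of {Hub,Rod} -> Arm = 2*4 = 8.
Iteration 3: no further components; recursion stops.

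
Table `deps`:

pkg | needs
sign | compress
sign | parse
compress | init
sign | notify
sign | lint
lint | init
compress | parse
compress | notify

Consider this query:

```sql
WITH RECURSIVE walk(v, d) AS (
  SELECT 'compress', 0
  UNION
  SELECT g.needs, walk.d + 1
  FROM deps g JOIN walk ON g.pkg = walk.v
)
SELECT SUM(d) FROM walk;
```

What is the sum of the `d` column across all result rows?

Base: (compress, d=0).
Iteration 1: edges from {compress} -> (init, d=1), (notify, d=1), (parse, d=1).
Iteration 2: no outgoing edges from {init,notify,parse}; recursion stops.
SUM(d) = 0 + 1 + 1 + 1 = 3.

3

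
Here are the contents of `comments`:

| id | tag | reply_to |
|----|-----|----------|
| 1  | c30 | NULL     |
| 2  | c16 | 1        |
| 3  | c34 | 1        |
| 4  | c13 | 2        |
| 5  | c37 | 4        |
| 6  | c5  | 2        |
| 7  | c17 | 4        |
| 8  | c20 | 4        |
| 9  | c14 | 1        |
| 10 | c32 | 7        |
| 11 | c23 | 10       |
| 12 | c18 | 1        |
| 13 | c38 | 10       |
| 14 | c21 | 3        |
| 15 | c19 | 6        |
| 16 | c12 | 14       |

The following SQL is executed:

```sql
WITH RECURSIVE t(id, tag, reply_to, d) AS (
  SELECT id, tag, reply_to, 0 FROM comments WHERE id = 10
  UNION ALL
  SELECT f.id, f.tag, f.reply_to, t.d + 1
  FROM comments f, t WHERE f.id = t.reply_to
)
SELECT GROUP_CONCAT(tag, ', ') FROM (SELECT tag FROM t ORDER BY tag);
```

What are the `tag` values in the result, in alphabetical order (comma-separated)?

c13, c16, c17, c30, c32

Base: id=10 (c32), reply_to=7, d 0.
Iteration 1: join on id=7 -> c17 (id 7, reply_to=4, d 1).
Iteration 2: join on id=4 -> c13 (id 4, reply_to=2, d 2).
Iteration 3: join on id=2 -> c16 (id 2, reply_to=1, d 3).
Iteration 4: join on id=1 -> c30 (id 1, reply_to=NULL, d 4).
Iteration 5: reply_to is NULL; no match; recursion stops.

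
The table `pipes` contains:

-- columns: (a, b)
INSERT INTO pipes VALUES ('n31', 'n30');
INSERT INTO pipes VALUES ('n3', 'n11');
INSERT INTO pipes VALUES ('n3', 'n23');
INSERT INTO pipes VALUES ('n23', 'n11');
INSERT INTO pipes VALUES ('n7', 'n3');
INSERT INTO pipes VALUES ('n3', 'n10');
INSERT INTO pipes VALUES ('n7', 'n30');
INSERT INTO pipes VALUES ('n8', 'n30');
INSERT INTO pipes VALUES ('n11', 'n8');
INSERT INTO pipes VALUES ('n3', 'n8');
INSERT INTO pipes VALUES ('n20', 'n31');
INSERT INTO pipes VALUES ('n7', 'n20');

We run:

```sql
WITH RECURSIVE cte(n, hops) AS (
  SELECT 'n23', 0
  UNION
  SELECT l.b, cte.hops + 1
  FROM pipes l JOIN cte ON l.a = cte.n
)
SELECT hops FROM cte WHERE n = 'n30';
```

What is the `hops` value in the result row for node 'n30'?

Base: (n23, hops=0).
Iteration 1: edges from {n23} -> (n11, hops=1).
Iteration 2: edges from {n11} -> (n8, hops=2).
Iteration 3: edges from {n8} -> (n30, hops=3).
Iteration 4: no outgoing edges from {n30}; recursion stops.

3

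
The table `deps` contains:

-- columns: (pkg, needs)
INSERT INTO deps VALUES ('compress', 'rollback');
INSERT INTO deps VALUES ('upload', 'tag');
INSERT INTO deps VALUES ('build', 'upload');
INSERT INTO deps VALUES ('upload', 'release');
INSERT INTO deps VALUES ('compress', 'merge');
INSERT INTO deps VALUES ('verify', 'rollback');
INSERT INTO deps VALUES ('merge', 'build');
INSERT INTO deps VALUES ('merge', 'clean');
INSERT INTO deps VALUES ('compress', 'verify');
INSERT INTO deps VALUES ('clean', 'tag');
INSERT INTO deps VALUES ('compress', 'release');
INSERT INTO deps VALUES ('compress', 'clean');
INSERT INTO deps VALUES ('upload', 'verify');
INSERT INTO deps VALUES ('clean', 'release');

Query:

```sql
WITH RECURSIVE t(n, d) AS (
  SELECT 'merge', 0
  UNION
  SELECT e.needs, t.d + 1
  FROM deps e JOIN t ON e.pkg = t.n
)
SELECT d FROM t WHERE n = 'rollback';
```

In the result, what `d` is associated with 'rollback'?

Base: (merge, d=0).
Iteration 1: edges from {merge} -> (build, d=1), (clean, d=1).
Iteration 2: edges from {build,clean} -> (release, d=2), (tag, d=2), (upload, d=2).
Iteration 3: edges from {release,tag,upload} -> (release, d=3), (tag, d=3), (verify, d=3).
Iteration 4: edges from {release,tag,verify} -> (rollback, d=4).
Iteration 5: no outgoing edges from {rollback}; recursion stops.

4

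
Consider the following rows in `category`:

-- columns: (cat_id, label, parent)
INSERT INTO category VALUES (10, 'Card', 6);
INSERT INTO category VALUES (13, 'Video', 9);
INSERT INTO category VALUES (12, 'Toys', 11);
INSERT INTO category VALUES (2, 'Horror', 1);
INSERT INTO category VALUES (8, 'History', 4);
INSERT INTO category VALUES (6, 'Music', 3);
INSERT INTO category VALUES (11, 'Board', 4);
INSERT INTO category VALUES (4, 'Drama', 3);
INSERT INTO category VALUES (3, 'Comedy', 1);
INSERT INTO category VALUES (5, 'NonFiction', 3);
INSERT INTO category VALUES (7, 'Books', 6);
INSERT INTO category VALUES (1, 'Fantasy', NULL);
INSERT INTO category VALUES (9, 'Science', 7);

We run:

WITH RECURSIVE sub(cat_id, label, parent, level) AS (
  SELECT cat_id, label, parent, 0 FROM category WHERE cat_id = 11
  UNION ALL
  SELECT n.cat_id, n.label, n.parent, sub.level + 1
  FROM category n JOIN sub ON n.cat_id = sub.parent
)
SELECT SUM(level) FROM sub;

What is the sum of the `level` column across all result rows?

6

Base: cat_id=11 (Board), parent=4, level 0.
Iteration 1: join on cat_id=4 -> Drama (id 4, parent=3, level 1).
Iteration 2: join on cat_id=3 -> Comedy (id 3, parent=1, level 2).
Iteration 3: join on cat_id=1 -> Fantasy (id 1, parent=NULL, level 3).
Iteration 4: parent is NULL; no match; recursion stops.
SUM(level) = 0 + 1 + 2 + 3 = 6.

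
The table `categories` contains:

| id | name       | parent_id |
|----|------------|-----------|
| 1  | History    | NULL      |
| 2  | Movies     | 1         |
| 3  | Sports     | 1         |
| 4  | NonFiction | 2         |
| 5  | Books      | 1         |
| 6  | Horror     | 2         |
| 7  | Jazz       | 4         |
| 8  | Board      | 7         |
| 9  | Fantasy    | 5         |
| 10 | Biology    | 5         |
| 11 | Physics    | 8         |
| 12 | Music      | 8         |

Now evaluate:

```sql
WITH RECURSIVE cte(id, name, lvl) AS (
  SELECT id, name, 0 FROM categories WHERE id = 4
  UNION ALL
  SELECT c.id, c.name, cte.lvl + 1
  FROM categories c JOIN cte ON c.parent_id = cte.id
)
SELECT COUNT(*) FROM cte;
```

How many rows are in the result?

5

Base: id=4 (NonFiction) at lvl 0.
Iteration 1: rows with parent_id in {4} -> Jazz (id 7, lvl 1).
Iteration 2: rows with parent_id in {7} -> Board (id 8, lvl 2).
Iteration 3: rows with parent_id in {8} -> Physics (id 11, lvl 3), Music (id 12, lvl 3).
Iteration 4: no rows with parent_id in {11,12}; recursion stops.
Total rows emitted: 5.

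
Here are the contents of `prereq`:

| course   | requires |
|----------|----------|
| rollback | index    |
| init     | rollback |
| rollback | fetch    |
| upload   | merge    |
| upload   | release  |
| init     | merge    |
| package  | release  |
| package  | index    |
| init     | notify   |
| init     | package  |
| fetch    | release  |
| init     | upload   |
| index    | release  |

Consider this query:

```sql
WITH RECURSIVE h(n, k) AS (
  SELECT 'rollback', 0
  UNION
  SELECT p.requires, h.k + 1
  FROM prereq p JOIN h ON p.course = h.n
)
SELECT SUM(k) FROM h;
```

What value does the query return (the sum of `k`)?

Base: (rollback, k=0).
Iteration 1: edges from {rollback} -> (fetch, k=1), (index, k=1).
Iteration 2: edges from {fetch,index} -> (release, k=2). [UNION drops 1 duplicate row(s)]
Iteration 3: no outgoing edges from {release}; recursion stops.
SUM(k) = 0 + 1 + 1 + 2 = 4.

4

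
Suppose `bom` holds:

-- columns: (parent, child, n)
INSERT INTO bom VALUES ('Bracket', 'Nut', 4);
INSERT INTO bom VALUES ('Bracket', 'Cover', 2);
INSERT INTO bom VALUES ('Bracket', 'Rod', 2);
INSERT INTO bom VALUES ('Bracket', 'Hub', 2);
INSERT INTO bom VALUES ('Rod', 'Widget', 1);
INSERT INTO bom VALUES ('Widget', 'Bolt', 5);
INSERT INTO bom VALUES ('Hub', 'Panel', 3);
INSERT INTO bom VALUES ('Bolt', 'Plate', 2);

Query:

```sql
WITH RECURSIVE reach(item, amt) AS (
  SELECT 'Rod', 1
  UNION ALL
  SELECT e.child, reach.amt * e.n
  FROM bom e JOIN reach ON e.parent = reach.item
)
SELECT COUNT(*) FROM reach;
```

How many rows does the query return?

4

Base: (Rod, amt=1).
Iteration 1: components of {Rod} -> Widget = 1*1 = 1.
Iteration 2: components of {Widget} -> Bolt = 1*5 = 5.
Iteration 3: components of {Bolt} -> Plate = 5*2 = 10.
Iteration 4: no further components; recursion stops.
Total rows emitted: 4.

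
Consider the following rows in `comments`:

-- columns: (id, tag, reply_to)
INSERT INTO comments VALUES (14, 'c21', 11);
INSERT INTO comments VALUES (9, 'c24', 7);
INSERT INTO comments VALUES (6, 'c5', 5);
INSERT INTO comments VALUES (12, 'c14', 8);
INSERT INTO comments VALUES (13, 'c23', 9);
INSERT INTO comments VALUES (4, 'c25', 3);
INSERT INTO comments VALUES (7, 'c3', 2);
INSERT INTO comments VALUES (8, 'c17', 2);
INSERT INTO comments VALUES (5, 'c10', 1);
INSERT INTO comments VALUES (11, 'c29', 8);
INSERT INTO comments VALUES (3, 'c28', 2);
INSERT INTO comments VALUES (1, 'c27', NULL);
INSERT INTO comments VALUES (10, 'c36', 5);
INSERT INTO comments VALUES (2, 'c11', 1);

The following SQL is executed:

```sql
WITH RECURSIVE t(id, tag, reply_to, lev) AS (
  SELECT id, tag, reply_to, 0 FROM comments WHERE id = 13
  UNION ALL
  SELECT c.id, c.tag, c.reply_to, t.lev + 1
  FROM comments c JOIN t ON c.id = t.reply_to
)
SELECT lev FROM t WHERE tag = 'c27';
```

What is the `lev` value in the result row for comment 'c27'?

4

Base: id=13 (c23), reply_to=9, lev 0.
Iteration 1: join on id=9 -> c24 (id 9, reply_to=7, lev 1).
Iteration 2: join on id=7 -> c3 (id 7, reply_to=2, lev 2).
Iteration 3: join on id=2 -> c11 (id 2, reply_to=1, lev 3).
Iteration 4: join on id=1 -> c27 (id 1, reply_to=NULL, lev 4).
Iteration 5: reply_to is NULL; no match; recursion stops.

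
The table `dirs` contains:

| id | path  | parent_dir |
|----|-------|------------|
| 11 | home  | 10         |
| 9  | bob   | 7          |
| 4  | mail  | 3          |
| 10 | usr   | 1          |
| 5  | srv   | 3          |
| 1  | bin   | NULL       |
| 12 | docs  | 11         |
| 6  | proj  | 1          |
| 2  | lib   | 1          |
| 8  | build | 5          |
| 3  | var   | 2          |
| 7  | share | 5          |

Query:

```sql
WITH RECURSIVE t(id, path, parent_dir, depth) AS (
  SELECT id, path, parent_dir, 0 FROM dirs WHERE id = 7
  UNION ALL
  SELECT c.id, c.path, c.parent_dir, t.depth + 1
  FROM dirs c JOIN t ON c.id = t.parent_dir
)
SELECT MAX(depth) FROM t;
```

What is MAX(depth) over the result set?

4

Base: id=7 (share), parent_dir=5, depth 0.
Iteration 1: join on id=5 -> srv (id 5, parent_dir=3, depth 1).
Iteration 2: join on id=3 -> var (id 3, parent_dir=2, depth 2).
Iteration 3: join on id=2 -> lib (id 2, parent_dir=1, depth 3).
Iteration 4: join on id=1 -> bin (id 1, parent_dir=NULL, depth 4).
Iteration 5: parent_dir is NULL; no match; recursion stops.
depth values: 0, 1, 2, 3, 4; the maximum is 4.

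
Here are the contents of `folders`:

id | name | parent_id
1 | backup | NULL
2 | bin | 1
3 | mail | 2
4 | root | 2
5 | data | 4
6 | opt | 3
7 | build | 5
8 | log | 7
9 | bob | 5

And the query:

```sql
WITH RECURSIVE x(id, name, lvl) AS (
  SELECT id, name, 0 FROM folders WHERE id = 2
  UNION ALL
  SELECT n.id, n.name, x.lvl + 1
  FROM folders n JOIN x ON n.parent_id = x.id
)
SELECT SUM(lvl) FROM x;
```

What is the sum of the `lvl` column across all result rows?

Base: id=2 (bin) at lvl 0.
Iteration 1: rows with parent_id in {2} -> mail (id 3, lvl 1), root (id 4, lvl 1).
Iteration 2: rows with parent_id in {3,4} -> data (id 5, lvl 2), opt (id 6, lvl 2).
Iteration 3: rows with parent_id in {5,6} -> build (id 7, lvl 3), bob (id 9, lvl 3).
Iteration 4: rows with parent_id in {7,9} -> log (id 8, lvl 4).
Iteration 5: no rows with parent_id in {8}; recursion stops.
SUM(lvl) = 0 + 1 + 1 + 2 + 2 + 3 + 3 + 4 = 16.

16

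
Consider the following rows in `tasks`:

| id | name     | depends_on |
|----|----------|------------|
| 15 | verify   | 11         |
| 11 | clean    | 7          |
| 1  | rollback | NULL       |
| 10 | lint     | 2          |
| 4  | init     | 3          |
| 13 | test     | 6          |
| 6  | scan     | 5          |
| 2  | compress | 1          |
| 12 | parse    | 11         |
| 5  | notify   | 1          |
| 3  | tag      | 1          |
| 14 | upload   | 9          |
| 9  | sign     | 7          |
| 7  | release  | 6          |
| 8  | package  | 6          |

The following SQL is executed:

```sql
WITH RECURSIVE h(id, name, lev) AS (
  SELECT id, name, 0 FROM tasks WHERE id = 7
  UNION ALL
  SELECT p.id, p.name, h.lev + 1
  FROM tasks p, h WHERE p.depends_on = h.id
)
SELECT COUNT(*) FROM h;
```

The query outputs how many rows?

Base: id=7 (release) at lev 0.
Iteration 1: rows with depends_on in {7} -> sign (id 9, lev 1), clean (id 11, lev 1).
Iteration 2: rows with depends_on in {9,11} -> parse (id 12, lev 2), upload (id 14, lev 2), verify (id 15, lev 2).
Iteration 3: no rows with depends_on in {12,14,15}; recursion stops.
Total rows emitted: 6.

6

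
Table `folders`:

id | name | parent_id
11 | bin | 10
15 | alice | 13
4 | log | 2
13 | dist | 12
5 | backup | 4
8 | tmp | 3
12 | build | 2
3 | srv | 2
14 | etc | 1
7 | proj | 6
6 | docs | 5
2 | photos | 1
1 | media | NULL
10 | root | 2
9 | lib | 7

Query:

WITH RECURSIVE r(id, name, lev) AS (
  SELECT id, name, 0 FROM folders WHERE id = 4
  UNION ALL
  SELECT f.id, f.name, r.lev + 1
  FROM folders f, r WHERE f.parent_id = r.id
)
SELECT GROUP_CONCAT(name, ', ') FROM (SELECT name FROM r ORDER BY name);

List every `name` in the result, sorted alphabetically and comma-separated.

backup, docs, lib, log, proj

Base: id=4 (log) at lev 0.
Iteration 1: rows with parent_id in {4} -> backup (id 5, lev 1).
Iteration 2: rows with parent_id in {5} -> docs (id 6, lev 2).
Iteration 3: rows with parent_id in {6} -> proj (id 7, lev 3).
Iteration 4: rows with parent_id in {7} -> lib (id 9, lev 4).
Iteration 5: no rows with parent_id in {9}; recursion stops.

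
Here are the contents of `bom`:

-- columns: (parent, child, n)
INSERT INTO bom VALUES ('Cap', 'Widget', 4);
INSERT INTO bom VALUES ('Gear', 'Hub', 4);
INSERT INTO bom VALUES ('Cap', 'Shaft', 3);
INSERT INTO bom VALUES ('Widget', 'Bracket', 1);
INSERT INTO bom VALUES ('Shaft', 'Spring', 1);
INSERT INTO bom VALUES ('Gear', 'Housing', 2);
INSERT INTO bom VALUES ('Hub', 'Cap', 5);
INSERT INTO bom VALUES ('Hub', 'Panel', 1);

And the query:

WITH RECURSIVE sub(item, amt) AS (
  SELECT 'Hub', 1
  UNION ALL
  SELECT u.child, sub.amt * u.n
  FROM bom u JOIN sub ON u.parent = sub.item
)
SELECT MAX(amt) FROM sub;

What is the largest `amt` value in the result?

Base: (Hub, amt=1).
Iteration 1: components of {Hub} -> Cap = 1*5 = 5, Panel = 1*1 = 1.
Iteration 2: components of {Cap,Panel} -> Shaft = 5*3 = 15, Widget = 5*4 = 20.
Iteration 3: components of {Shaft,Widget} -> Bracket = 20*1 = 20, Spring = 15*1 = 15.
Iteration 4: no further components; recursion stops.
amt values: 1, 1, 5, 20, 15, 20, 15; the maximum is 20.

20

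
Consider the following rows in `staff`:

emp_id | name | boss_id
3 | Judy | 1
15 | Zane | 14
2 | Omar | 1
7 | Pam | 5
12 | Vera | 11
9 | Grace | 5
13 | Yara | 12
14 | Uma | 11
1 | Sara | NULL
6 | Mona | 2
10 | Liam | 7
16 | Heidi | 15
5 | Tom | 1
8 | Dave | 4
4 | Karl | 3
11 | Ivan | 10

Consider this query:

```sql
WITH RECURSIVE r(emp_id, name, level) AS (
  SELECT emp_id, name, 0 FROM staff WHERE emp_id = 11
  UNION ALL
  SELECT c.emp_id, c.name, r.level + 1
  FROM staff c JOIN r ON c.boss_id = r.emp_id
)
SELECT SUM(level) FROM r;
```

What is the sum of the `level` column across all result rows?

Base: emp_id=11 (Ivan) at level 0.
Iteration 1: rows with boss_id in {11} -> Vera (id 12, level 1), Uma (id 14, level 1).
Iteration 2: rows with boss_id in {12,14} -> Yara (id 13, level 2), Zane (id 15, level 2).
Iteration 3: rows with boss_id in {13,15} -> Heidi (id 16, level 3).
Iteration 4: no rows with boss_id in {16}; recursion stops.
SUM(level) = 0 + 1 + 1 + 2 + 2 + 3 = 9.

9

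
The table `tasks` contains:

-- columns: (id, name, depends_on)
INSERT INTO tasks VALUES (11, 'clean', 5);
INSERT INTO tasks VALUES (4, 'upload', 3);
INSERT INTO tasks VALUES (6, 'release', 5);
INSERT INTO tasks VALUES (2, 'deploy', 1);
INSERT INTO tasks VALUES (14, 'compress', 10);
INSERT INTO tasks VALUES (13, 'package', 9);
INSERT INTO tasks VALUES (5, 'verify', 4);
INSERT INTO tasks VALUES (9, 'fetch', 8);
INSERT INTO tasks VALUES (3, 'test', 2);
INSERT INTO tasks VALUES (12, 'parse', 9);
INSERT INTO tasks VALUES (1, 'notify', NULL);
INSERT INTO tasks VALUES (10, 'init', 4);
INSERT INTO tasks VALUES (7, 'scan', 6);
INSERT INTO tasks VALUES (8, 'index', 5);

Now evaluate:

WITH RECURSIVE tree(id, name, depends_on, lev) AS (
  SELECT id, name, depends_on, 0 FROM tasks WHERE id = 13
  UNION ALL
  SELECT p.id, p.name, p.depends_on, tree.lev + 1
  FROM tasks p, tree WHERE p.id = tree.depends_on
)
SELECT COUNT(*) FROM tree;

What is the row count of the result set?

Base: id=13 (package), depends_on=9, lev 0.
Iteration 1: join on id=9 -> fetch (id 9, depends_on=8, lev 1).
Iteration 2: join on id=8 -> index (id 8, depends_on=5, lev 2).
Iteration 3: join on id=5 -> verify (id 5, depends_on=4, lev 3).
Iteration 4: join on id=4 -> upload (id 4, depends_on=3, lev 4).
Iteration 5: join on id=3 -> test (id 3, depends_on=2, lev 5).
Iteration 6: join on id=2 -> deploy (id 2, depends_on=1, lev 6).
Iteration 7: join on id=1 -> notify (id 1, depends_on=NULL, lev 7).
Iteration 8: depends_on is NULL; no match; recursion stops.
Total rows emitted: 8.

8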